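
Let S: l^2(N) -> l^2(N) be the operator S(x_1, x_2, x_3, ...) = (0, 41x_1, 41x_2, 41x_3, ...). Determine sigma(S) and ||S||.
sigma(S) = closed disk {z in C : |z| ≤ 41}; ||S|| = 41

Note S = 41·U where U is the unit right shift (U x)_k = x_{k-1} (with x_0 := 0); so ||S|| = 41||U|| and sigma(S) = 41·sigma(U). ||S x||^2 = sum_{k≥1} |41x_k|^2 = 1681||x||^2, so ||S|| = 41 and sigma(S) ⊂ {|z| ≤ 41}. For any |lambda| < 41, the equation (S - lambda I) x = 0 forces x_1 = 0, then 41x_k = lambda x_{k+1} ⇒ x = 0, so S has no eigenvalues. But (S - lambda I) is not surjective for |lambda| < 41: solving (S - lambda I) x = e_1 would require x_n proportional to (lambda/41)^(-n), which is not in l^2. So every |lambda| < 41 lies in the residual spectrum. The boundary |lambda| = 41 is in the approximate point spectrum (the spectrum is closed). Hence sigma(S) is the closed disk of radius 41.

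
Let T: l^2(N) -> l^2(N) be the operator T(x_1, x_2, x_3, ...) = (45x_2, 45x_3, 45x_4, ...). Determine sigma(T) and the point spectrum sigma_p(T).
sigma(T) = closed disk {z in C : |z| ≤ 45}; sigma_p(T) = open disk {z in C : |z| < 45}

Note T = 45·V where V is the unit left shift (V x)_k = x_{k+1}; so sigma(T) = 45·sigma(V) and ||T|| = 45||V||. ||T x||^2 = 2025sum_{k≥2} |x_k|^2 ≤ 2025||x||^2, with equality on {x : x_1 = 0}, so ||T|| = 45. For any lambda with |lambda| < 45, set r = lambda/45 (|r| < 1); the vector x = (1, r, r^2, ...) is in l^2 and satisfies T x = 45(r, r^2, ...) = lambda x, so lambda is an eigenvalue. On the boundary |lambda| = 45 the geometric series diverges, so no l^2 eigenvector exists, but these lambda lie in the approximate point spectrum. Hence sigma(T) is the closed disk of radius 45 and sigma_p(T) is the open disk.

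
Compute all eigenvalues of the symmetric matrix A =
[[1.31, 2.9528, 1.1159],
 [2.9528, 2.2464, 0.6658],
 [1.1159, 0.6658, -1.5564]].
sigma(A) ≈ {-2, -1, 5}

A is real symmetric, so its spectrum consists of real eigenvalues. Expanding the characteristic polynomial of the displayed matrix gives
  det(λ I - A) = p(λ) = λ^3 + (-2)λ^2 + (-13)λ + (-10).
Solving p(λ) = 0 yields eigenvalues ≈ -2, -1, 5. (A is shown rounded to 4 decimals, so these recover the underlying integer eigenvalues to within that precision.)
Verification: the trace of A = 2 equals the sum of eigenvalues 2, and det(A) ≈ 9.9998 matches the eigenvalue product 10.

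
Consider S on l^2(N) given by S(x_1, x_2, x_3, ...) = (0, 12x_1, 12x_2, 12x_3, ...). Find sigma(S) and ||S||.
sigma(S) = closed disk {z in C : |z| ≤ 12}; ||S|| = 12

Note S = 12·U where U is the unit right shift (U x)_k = x_{k-1} (with x_0 := 0); so ||S|| = 12||U|| and sigma(S) = 12·sigma(U). ||S x||^2 = sum_{k≥1} |12x_k|^2 = 144||x||^2, so ||S|| = 12 and sigma(S) ⊂ {|z| ≤ 12}. For any |lambda| < 12, the equation (S - lambda I) x = 0 forces x_1 = 0, then 12x_k = lambda x_{k+1} ⇒ x = 0, so S has no eigenvalues. But (S - lambda I) is not surjective for |lambda| < 12: solving (S - lambda I) x = e_1 would require x_n proportional to (lambda/12)^(-n), which is not in l^2. So every |lambda| < 12 lies in the residual spectrum. The boundary |lambda| = 12 is in the approximate point spectrum (the spectrum is closed). Hence sigma(S) is the closed disk of radius 12.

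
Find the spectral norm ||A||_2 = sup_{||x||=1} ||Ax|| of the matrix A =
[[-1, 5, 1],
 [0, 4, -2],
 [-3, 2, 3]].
||A||_2 ≈ 7.0092 (= sqrt(largest eigenvalue of A^T A))

||A||_2 = sigma_max(A) = sqrt(lambda_max(A^T A)). Form the symmetric matrix M = A^T A =
[[10, -11, -10],
 [-11, 45, 3],
 [-10, 3, 14]].
Its characteristic polynomial (trace, sum of principal 2x2 minors, determinant of M give the coefficients) is
  p(λ) = det(λ I - M) = λ^3 - 69λ^2 + 990λ - 676.
No integer candidate from the rational root theorem (±divisors of 676) is a root, so the roots are irrational. The cubic discriminant is Δ = 715629492 > 0, so there are three distinct real roots. p(0) = -676 and p(1) = 246 have opposite signs, so a root lies in (0, 1); Newton's method refines it to λ ≈ 0.7184. p(19) = 84 and p(20) = -476 have opposite signs, so a root lies in (19, 20); Newton's method refines it to λ ≈ 19.1525. p(49) = -186 and p(50) = 1324 have opposite signs, so a root lies in (49, 50); Newton's method refines it to λ ≈ 49.1291. Check (Vieta): the three roots sum to 69, matching tr M = 69.
So the eigenvalues of A^T A are ≈ 0.7184, 19.1525, 49.1291 (all ≥ 0, as they must be for A^T A). The largest is λ_max ≈ 49.1291, hence ||A||_2 = sqrt(λ_max) ≈ 7.0092.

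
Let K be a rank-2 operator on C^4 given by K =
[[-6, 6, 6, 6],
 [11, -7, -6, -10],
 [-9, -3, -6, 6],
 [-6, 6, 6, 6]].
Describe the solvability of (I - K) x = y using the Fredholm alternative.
(I - K) is invertible (det(I - K) = 50 ≠ 0), so for every y in C^4 the equation (I - K) x = y has a unique solution.

K has rank 2 and factors as K = U V^T = u1 v1^T + u2 v2^T with u1 = (-2, 3, -1, -2), v1 = (3, -3, -3, -3), u2 = (0, 1, -3, 0), v2 = (2, 2, 3, -1) (multiplying out reproduces the displayed K). The nonzero eigenvalues of U V^T coincide with those of the 2 x 2 matrix G = V^T U = [[v1·u1, v1·u2], [v2·u1, v2·u2]] = [[-6, 6], [1, -7]], and by the Sylvester determinant identity det(I_4 - U V^T) = det(I_2 - V^T U) = det([[7, -6], [-1, 8]]) = (7)(8) - (-6)(-1) = 50. (Direct check: I - K =
[[7, -6, -6, -6],
 [-11, 8, 6, 10],
 [9, 3, 7, -6],
 [6, -6, -6, -5]]
has determinant 50.) The finite-dimensional Fredholm alternative says: either (I - K) is invertible, or ker(I - K) ≠ {0} and then range(I - K) = ker((I - K)^*)^⊥, with dim ker(I - K) = dim ker((I - K)^*). Since det(I - K) ≠ 0, 1 is not an eigenvalue of K and ker(I - K) = {0}, so we are in the first case: for every y there is a unique x = (I - K)^(-1) y. (Explicitly, by the Woodbury identity, (I - U V^T)^(-1) = I + U (I_2 - G)^(-1) V^T.)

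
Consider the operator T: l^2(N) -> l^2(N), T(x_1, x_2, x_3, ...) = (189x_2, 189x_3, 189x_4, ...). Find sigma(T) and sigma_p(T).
sigma(T) = closed disk {z in C : |z| ≤ 189}; sigma_p(T) = open disk {z in C : |z| < 189}

Note T = 189·V where V is the unit left shift (V x)_k = x_{k+1}; so sigma(T) = 189·sigma(V) and ||T|| = 189||V||. ||T x||^2 = 35721sum_{k≥2} |x_k|^2 ≤ 35721||x||^2, with equality on {x : x_1 = 0}, so ||T|| = 189. For any lambda with |lambda| < 189, set r = lambda/189 (|r| < 1); the vector x = (1, r, r^2, ...) is in l^2 and satisfies T x = 189(r, r^2, ...) = lambda x, so lambda is an eigenvalue. On the boundary |lambda| = 189 the geometric series diverges, so no l^2 eigenvector exists, but these lambda lie in the approximate point spectrum. Hence sigma(T) is the closed disk of radius 189 and sigma_p(T) is the open disk.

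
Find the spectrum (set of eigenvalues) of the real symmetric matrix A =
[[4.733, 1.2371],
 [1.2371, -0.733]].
sigma(A) ≈ {-1, 5}

A is real symmetric, so its spectrum consists of real eigenvalues. Expanding the characteristic polynomial of the displayed matrix gives
  det(λ I - A) = p(λ) = λ^2 + (-4)λ + (-5).
Solving p(λ) = 0 yields eigenvalues ≈ -1, 5. (A is shown rounded to 4 decimals, so these recover the underlying integer eigenvalues to within that precision.)
Verification: the trace of A = 4 equals the sum of eigenvalues 4, and det(A) ≈ -4.9997 matches the eigenvalue product -5.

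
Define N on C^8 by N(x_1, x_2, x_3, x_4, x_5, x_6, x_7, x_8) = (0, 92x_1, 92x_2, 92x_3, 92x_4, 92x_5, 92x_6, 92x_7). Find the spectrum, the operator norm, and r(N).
sigma(N) = {0}; ||N|| = 92; r(N) = 0. (N is nilpotent with N^8 = 0.)

On C^8, N is a strictly lower-triangular matrix with 92 on the subdiagonal and zeros elsewhere, so its characteristic polynomial is lambda^8 and every eigenvalue is 0: sigma(N) = {0}. For the operator norm, N e_i = 92e_{i+1} for i = 1, ..., 7 and N e_8 = 0, so the singular values of N are 92 (with multiplicity 7) and 0; hence ||N|| = 92. The spectral radius r(N) = max|lambda| = 0. Note ||N|| > r(N) — characteristic of non-normal nilpotent operators. Indeed N^8 = 0.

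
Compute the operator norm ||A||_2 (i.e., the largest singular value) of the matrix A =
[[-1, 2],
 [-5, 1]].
||A||_2 = sqrt((31 + sqrt(637))/2) ≈ 5.3028 (= sqrt(largest eigenvalue of A^T A))

||A||_2 = sigma_max(A) = sqrt(lambda_max(A^T A)). Form the symmetric matrix M = A^T A =
[[26, -7],
 [-7, 5]].
Its characteristic polynomial (trace, determinant of M give the coefficients) is
  p(λ) = det(λ I - M) = λ^2 - 31λ + 81.
For λ^2 - 31λ + 81 the discriminant is 637. It is nonnegative but not a perfect square, so the roots are real and irrational: λ = (31 ± sqrt(637))/2 ≈ 28.1194, 2.8806.
So the eigenvalues of A^T A are ≈ 2.8806, 28.1194 (all ≥ 0, as they must be for A^T A). The largest is λ_max = (31 + sqrt(637))/2 ≈ 28.1194, hence ||A||_2 = sqrt(λ_max) = sqrt((31 + sqrt(637))/2) ≈ 5.3028.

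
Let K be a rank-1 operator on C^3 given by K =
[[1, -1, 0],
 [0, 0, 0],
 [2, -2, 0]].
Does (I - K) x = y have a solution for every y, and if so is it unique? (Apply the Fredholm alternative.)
(I - K) is singular (det(I - K) = 0, i.e. 1 ∈ sigma(K)). (I - K) x = y is solvable iff y ⊥ ker((I - K)^*) = span{(1, -1, 0)}, i.e. iff y_1 - y_2 = 0. When solvable, the solutions are x = y + c·(1, 0, 2), c arbitrary (ker(I - K) = span{(1, 0, 2)}, dimension 1).

K has rank 1, so it is an outer product K = u v^T: every row of K is a multiple of one row vector. Reading off the entries, u = (1, 0, 2) and v = (1, -1, 0) (row i of K equals u_i·v^T). A rank-one matrix u v^T satisfies K u = u (v·u) and kills the (2)-dimensional subspace v^⊥, so its characteristic polynomial is lambda^2 (lambda - v·u) with v·u = tr K = 1. Hence the eigenvalues of I - K are 1 (multiplicity 2) and 1 - (1) = 0, so det(I - K) = 0. (Direct check: I - K =
[[0, 1, 0],
 [0, 1, 0],
 [-2, 2, 1]]
has determinant 0.) So 1 is an eigenvalue of K and (I - K) is not invertible. The finite-dimensional Fredholm alternative says: either (I - K) is invertible, or ker(I - K) ≠ {0} and then range(I - K) = ker((I - K)^*)^⊥, with dim ker(I - K) = dim ker((I - K)^*). We are in the second case, so we need both kernels. Kernel of I - K: (I - K) u = u - u (v·u) = u - u = 0, so ker(I - K) = span{u} = span{(1, 0, 2)} (it is exactly 1-dimensional because rank(I - K) = 2). Kernel of the adjoint: K is real, so (I - K)^* = I - K^T = I - v u^T, and (I - v u^T) v = v - v (u·v) = 0; hence ker((I - K)^*) = span{v} = span{(1, -1, 0)}. Therefore (I - K) x = y is solvable iff <y, v> = 0, i.e. iff y_1 - y_2 = 0. When this holds, K y = u (v·y) = 0, so (I - K) y = y and x = y is a particular solution; the full solution set is the line x = y + c·u = y + c·(1, 0, 2), c ∈ C.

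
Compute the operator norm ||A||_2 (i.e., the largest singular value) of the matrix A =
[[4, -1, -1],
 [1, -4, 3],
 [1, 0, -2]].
||A||_2 ≈ 5.3472 (= sqrt(largest eigenvalue of A^T A))

||A||_2 = sigma_max(A) = sqrt(lambda_max(A^T A)). Form the symmetric matrix M = A^T A =
[[18, -8, -3],
 [-8, 17, -11],
 [-3, -11, 14]].
Its characteristic polynomial (trace, sum of principal 2x2 minors, determinant of M give the coefficients) is
  p(λ) = det(λ I - M) = λ^3 - 49λ^2 + 602λ - 529.
No integer candidate from the rational root theorem (±divisors of 529) is a root, so the roots are irrational. The cubic discriminant is Δ = 21842137 > 0, so there are three distinct real roots. p(0) = -529 and p(1) = 25 have opposite signs, so a root lies in (0, 1); Newton's method refines it to λ ≈ 0.9509. p(19) = 79 and p(20) = -89 have opposite signs, so a root lies in (19, 20); Newton's method refines it to λ ≈ 19.4563. p(28) = -137 and p(29) = 109 have opposite signs, so a root lies in (28, 29); Newton's method refines it to λ ≈ 28.5928. Check (Vieta): the three roots sum to 49, matching tr M = 49.
So the eigenvalues of A^T A are ≈ 0.9509, 19.4563, 28.5928 (all ≥ 0, as they must be for A^T A). The largest is λ_max ≈ 28.5928, hence ||A||_2 = sqrt(λ_max) ≈ 5.3472.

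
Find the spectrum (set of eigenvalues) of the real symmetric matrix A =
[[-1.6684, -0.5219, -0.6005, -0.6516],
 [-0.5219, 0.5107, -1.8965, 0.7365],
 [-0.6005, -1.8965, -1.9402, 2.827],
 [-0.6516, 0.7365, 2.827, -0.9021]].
sigma(A) ≈ {-5, -2, 1, 2}

A is real symmetric, so its spectrum consists of real eigenvalues. Expanding the characteristic polynomial of the displayed matrix gives
  det(λ I - A) = p(λ) = λ^4 + (4)λ^3 + (-9)λ^2 + (-16)λ + (20).
Solving p(λ) = 0 yields eigenvalues ≈ -5, -2, 1, 2. (A is shown rounded to 4 decimals, so these recover the underlying integer eigenvalues to within that precision.)
Verification: the trace of A = -4 equals the sum of eigenvalues -4, and det(A) ≈ 19.9995 matches the eigenvalue product 20.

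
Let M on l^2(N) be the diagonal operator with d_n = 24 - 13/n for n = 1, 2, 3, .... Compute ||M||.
||M|| = 24

For a diagonal operator on l^2 with entries d_n, ||M|| = sup_n |d_n|. Here d_1 = 11, d_2 = 35/2, ..., and d_n = 24 - 13/n increases monotonically toward 24. All terms lie in [11, 24), so |d_n| = d_n and the supremum is the limit 24, which is not attained by any individual d_n. Hence ||M|| = 24.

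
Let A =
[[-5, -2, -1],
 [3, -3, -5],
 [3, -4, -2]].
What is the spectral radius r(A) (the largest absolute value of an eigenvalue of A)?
r(A) ≈ 6.6768

The eigenvalues of A are the roots of its characteristic polynomial. With M = A (coefficients from the trace, the sum of principal 2x2 minors, and det A):
  p(λ) = det(λ I - M) = λ^3 + 10λ^2 + 20λ - 91.
No integer candidate from the rational root theorem (±divisors of 91) is a root, so the roots are irrational. The cubic discriminant is Δ = -179187 < 0, so there is one real root and a complex-conjugate pair. p(2) = -3 and p(3) = 86 have opposite signs, so a root lies in (2, 3); Newton's method refines it to λ ≈ 2.0413. Dividing out (λ - (2.0413)) leaves approximately λ^2 + 12.0413λ + 44.5797. For λ^2 + 12.0413λ + 44.5797 the discriminant is -33.3263. It is negative, so the remaining roots are the complex-conjugate pair λ ≈ -6.0206 ± 2.8864i. Their product equals the constant term, so |λ|^2 ≈ 44.5797 and |λ| ≈ 6.6768.
Thus the eigenvalues (to 4 decimals) are 2.0413 (modulus 2.0413); -6.0206 ± 2.8864i (modulus 6.6768). The spectral radius is the largest modulus: r(A) ≈ 6.6768. (Cross-check: r(A) ≤ ||A||_2 ≈ 8.2938; equality holds whenever A is normal, though it can also hold for some non-normal A.)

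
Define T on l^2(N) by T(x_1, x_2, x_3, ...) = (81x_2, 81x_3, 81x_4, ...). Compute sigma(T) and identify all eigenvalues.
sigma(T) = closed disk {z in C : |z| ≤ 81}; sigma_p(T) = open disk {z in C : |z| < 81}

Note T = 81·V where V is the unit left shift (V x)_k = x_{k+1}; so sigma(T) = 81·sigma(V) and ||T|| = 81||V||. ||T x||^2 = 6561sum_{k≥2} |x_k|^2 ≤ 6561||x||^2, with equality on {x : x_1 = 0}, so ||T|| = 81. For any lambda with |lambda| < 81, set r = lambda/81 (|r| < 1); the vector x = (1, r, r^2, ...) is in l^2 and satisfies T x = 81(r, r^2, ...) = lambda x, so lambda is an eigenvalue. On the boundary |lambda| = 81 the geometric series diverges, so no l^2 eigenvector exists, but these lambda lie in the approximate point spectrum. Hence sigma(T) is the closed disk of radius 81 and sigma_p(T) is the open disk.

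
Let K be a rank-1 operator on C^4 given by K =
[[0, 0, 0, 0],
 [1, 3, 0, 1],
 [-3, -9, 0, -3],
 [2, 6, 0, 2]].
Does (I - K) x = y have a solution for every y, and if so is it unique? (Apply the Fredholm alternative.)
(I - K) is invertible (det(I - K) = -4 ≠ 0), so for every y in C^4 the equation (I - K) x = y has a unique solution.

K has rank 1, so it is an outer product K = u v^T: every row of K is a multiple of one row vector. Reading off the entries, u = (0, -1, 3, -2) and v = (-1, -3, 0, -1) (row i of K equals u_i·v^T). A rank-one matrix u v^T satisfies K u = u (v·u) and kills the (3)-dimensional subspace v^⊥, so its characteristic polynomial is lambda^3 (lambda - v·u) with v·u = tr K = 5. Hence the eigenvalues of I - K are 1 (multiplicity 3) and 1 - (5) = -4, so det(I - K) = -4. (Direct check: I - K =
[[1, 0, 0, 0],
 [-1, -2, 0, -1],
 [3, 9, 1, 3],
 [-2, -6, 0, -1]]
has determinant -4.) The finite-dimensional Fredholm alternative says: either (I - K) is invertible, or ker(I - K) ≠ {0} and then range(I - K) = ker((I - K)^*)^⊥, with dim ker(I - K) = dim ker((I - K)^*). Since det(I - K) ≠ 0, 1 is not an eigenvalue of K and ker(I - K) = {0}, so we are in the first case: for every y there is a unique x = (I - K)^(-1) y. Explicitly, by the Sherman–Morrison formula, (I - u v^T)^(-1) = I + u v^T/(1 - v·u), i.e. (I - K)^(-1) = I + K/(-4).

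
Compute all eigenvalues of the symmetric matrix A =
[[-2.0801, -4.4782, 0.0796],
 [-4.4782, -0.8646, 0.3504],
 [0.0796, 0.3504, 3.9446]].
sigma(A) ≈ {-6, 3, 4}

A is real symmetric, so its spectrum consists of real eigenvalues. Expanding the characteristic polynomial of the displayed matrix gives
  det(λ I - A) = p(λ) = λ^3 + (-1)λ^2 + (-30)λ + (72).
Solving p(λ) = 0 yields eigenvalues ≈ -6, 3, 4. (A is shown rounded to 4 decimals, so these recover the underlying integer eigenvalues to within that precision.)
Verification: the trace of A = 1 equals the sum of eigenvalues 1, and det(A) ≈ -72.0008 matches the eigenvalue product -72.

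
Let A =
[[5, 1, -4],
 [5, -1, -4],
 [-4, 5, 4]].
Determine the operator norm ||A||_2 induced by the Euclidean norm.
||A||_2 ≈ 11.0491 (= sqrt(largest eigenvalue of A^T A))

||A||_2 = sigma_max(A) = sqrt(lambda_max(A^T A)). Form the symmetric matrix M = A^T A =
[[66, -20, -56],
 [-20, 27, 20],
 [-56, 20, 48]].
Its characteristic polynomial (trace, sum of principal 2x2 minors, determinant of M give the coefficients) is
  p(λ) = det(λ I - M) = λ^3 - 141λ^2 + 2310λ - 64.
No integer candidate from the rational root theorem (±divisors of 64) is a root, so the roots are irrational. The cubic discriminant is Δ = 56438922852 > 0, so there are three distinct real roots. p(0) = -64 and p(1) = 2106 have opposite signs, so a root lies in (0, 1); Newton's method refines it to λ ≈ 0.0278. p(18) = 1664 and p(19) = -216 have opposite signs, so a root lies in (18, 19); Newton's method refines it to λ ≈ 18.8896. p(122) = -1040 and p(123) = 11744 have opposite signs, so a root lies in (122, 123); Newton's method refines it to λ ≈ 122.0827. Check (Vieta): the three roots sum to 141, matching tr M = 141.
So the eigenvalues of A^T A are ≈ 0.0278, 18.8896, 122.0827 (all ≥ 0, as they must be for A^T A). The largest is λ_max ≈ 122.0827, hence ||A||_2 = sqrt(λ_max) ≈ 11.0491.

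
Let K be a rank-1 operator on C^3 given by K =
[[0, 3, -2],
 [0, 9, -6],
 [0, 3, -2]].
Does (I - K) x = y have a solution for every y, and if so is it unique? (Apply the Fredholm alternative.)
(I - K) is invertible (det(I - K) = -6 ≠ 0), so for every y in C^3 the equation (I - K) x = y has a unique solution.

K has rank 1, so it is an outer product K = u v^T: every row of K is a multiple of one row vector. Reading off the entries, u = (1, 3, 1) and v = (0, 3, -2) (row i of K equals u_i·v^T). A rank-one matrix u v^T satisfies K u = u (v·u) and kills the (2)-dimensional subspace v^⊥, so its characteristic polynomial is lambda^2 (lambda - v·u) with v·u = tr K = 7. Hence the eigenvalues of I - K are 1 (multiplicity 2) and 1 - (7) = -6, so det(I - K) = -6. (Direct check: I - K =
[[1, -3, 2],
 [0, -8, 6],
 [0, -3, 3]]
has determinant -6.) The finite-dimensional Fredholm alternative says: either (I - K) is invertible, or ker(I - K) ≠ {0} and then range(I - K) = ker((I - K)^*)^⊥, with dim ker(I - K) = dim ker((I - K)^*). Since det(I - K) ≠ 0, 1 is not an eigenvalue of K and ker(I - K) = {0}, so we are in the first case: for every y there is a unique x = (I - K)^(-1) y. Explicitly, by the Sherman–Morrison formula, (I - u v^T)^(-1) = I + u v^T/(1 - v·u), i.e. (I - K)^(-1) = I + K/(-6).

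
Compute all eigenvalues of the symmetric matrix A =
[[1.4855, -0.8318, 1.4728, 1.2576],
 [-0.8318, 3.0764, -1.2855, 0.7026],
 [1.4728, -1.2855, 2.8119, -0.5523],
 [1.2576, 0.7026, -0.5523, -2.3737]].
sigma(A) ≈ {-3, 1, 2, 5}

A is real symmetric, so its spectrum consists of real eigenvalues. Expanding the characteristic polynomial of the displayed matrix gives
  det(λ I - A) = p(λ) = λ^4 + (-5)λ^3 + (-7)λ^2 + (41)λ + (-30.0011).
Solving p(λ) = 0 yields eigenvalues ≈ -3, 1, 2, 5. (A is shown rounded to 4 decimals, so these recover the underlying integer eigenvalues to within that precision.)
Verification: the trace of A = 5 equals the sum of eigenvalues 5, and det(A) ≈ -30.0011 matches the eigenvalue product -30.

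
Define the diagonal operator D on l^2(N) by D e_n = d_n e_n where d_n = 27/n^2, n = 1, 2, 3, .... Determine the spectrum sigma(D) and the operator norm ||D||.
sigma(D) = {27/n^2 : n ≥ 1} ∪ {0}; ||D|| = 27

A bounded diagonal operator on l^2 with diagonal entries d_n has spectrum equal to the closure of {d_n : n ≥ 1}: every d_n is an eigenvalue (with eigenvector e_n), so {d_n} ⊂ sigma(D); the spectrum is closed, so its closure is too; and for lambda not in the closure, (D - lambda I) has bounded inverse (the diagonal entries 1/(d_n - lambda) are bounded). For our sequence d_n = 27/n^2, n = 1, 2, 3, ...:
  - {d_n} = {27/n^2 : n ≥ 1}; the only limit point is 0
  - closure = {27/n^2 : n ≥ 1} ∪ {0}
For the norm: a diagonal operator has ||D|| = sup_n |d_n|. Here d_n = 27/n^2 is positive and decreasing, so sup_n |d_n| = d_1 = 27. So ||D|| = 27.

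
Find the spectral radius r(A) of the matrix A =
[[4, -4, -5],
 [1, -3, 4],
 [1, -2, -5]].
r(A) ≈ 4.3073

The eigenvalues of A are the roots of its characteristic polynomial. With M = A (coefficients from the trace, the sum of principal 2x2 minors, and det A):
  p(λ) = det(λ I - M) = λ^3 + 4λ^2 - 51.
No integer candidate from the rational root theorem (±divisors of 51) is a root, so the roots are irrational. The cubic discriminant is Δ = -57171 < 0, so there is one real root and a complex-conjugate pair. p(2) = -27 and p(3) = 12 have opposite signs, so a root lies in (2, 3); Newton's method refines it to λ ≈ 2.749. Dividing out (λ - (2.749)) leaves approximately λ^2 + 6.749λ + 18.5525. For λ^2 + 6.749λ + 18.5525 the discriminant is -28.6618. It is negative, so the remaining roots are the complex-conjugate pair λ ≈ -3.3745 ± 2.6768i. Their product equals the constant term, so |λ|^2 ≈ 18.5525 and |λ| ≈ 4.3073.
Thus the eigenvalues (to 4 decimals) are 2.749 (modulus 2.749); -3.3745 ± 2.6768i (modulus 4.3073). The spectral radius is the largest modulus: r(A) ≈ 4.3073. (Cross-check: r(A) ≤ ||A||_2 ≈ 9.2125; equality holds whenever A is normal, though it can also hold for some non-normal A.)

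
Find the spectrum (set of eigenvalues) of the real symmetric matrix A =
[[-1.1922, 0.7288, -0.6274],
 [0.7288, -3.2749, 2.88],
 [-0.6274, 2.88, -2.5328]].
sigma(A) ≈ {-6, -1, 0}

A is real symmetric, so its spectrum consists of real eigenvalues. Expanding the characteristic polynomial of the displayed matrix gives
  det(λ I - A) = p(λ) = λ^3 + (7)λ^2 + (6)λ + (0).
Solving p(λ) = 0 yields eigenvalues ≈ -6, -1, 0. (A is shown rounded to 4 decimals, so these recover the underlying integer eigenvalues to within that precision.)
Verification: the trace of A = -7 equals the sum of eigenvalues -7, and det(A) ≈ 0.0003 matches the eigenvalue product 0.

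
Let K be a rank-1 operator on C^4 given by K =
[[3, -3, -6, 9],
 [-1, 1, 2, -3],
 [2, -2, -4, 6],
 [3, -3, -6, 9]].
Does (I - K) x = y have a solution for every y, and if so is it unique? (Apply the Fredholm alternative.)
(I - K) is invertible (det(I - K) = -8 ≠ 0), so for every y in C^4 the equation (I - K) x = y has a unique solution.

K has rank 1, so it is an outer product K = u v^T: every row of K is a multiple of one row vector. Reading off the entries, u = (-3, 1, -2, -3) and v = (-1, 1, 2, -3) (row i of K equals u_i·v^T). A rank-one matrix u v^T satisfies K u = u (v·u) and kills the (3)-dimensional subspace v^⊥, so its characteristic polynomial is lambda^3 (lambda - v·u) with v·u = tr K = 9. Hence the eigenvalues of I - K are 1 (multiplicity 3) and 1 - (9) = -8, so det(I - K) = -8. (Direct check: I - K =
[[-2, 3, 6, -9],
 [1, 0, -2, 3],
 [-2, 2, 5, -6],
 [-3, 3, 6, -8]]
has determinant -8.) The finite-dimensional Fredholm alternative says: either (I - K) is invertible, or ker(I - K) ≠ {0} and then range(I - K) = ker((I - K)^*)^⊥, with dim ker(I - K) = dim ker((I - K)^*). Since det(I - K) ≠ 0, 1 is not an eigenvalue of K and ker(I - K) = {0}, so we are in the first case: for every y there is a unique x = (I - K)^(-1) y. Explicitly, by the Sherman–Morrison formula, (I - u v^T)^(-1) = I + u v^T/(1 - v·u), i.e. (I - K)^(-1) = I + K/(-8).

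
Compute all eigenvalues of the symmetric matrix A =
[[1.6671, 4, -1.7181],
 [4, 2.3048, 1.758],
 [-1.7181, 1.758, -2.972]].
sigma(A) ≈ {-5, 0, 6}

A is real symmetric, so its spectrum consists of real eigenvalues. Expanding the characteristic polynomial of the displayed matrix gives
  det(λ I - A) = p(λ) = λ^3 + (-1)λ^2 + (-30)λ + (-0.0028).
Solving p(λ) = 0 yields eigenvalues ≈ -5, 0, 6. (A is shown rounded to 4 decimals, so these recover the underlying integer eigenvalues to within that precision.)
Verification: the trace of A = 1 equals the sum of eigenvalues 1, and det(A) ≈ 0.0028 matches the eigenvalue product 0.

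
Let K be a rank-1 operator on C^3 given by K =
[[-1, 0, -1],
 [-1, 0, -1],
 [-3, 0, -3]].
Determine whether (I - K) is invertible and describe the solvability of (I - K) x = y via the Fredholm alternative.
(I - K) is invertible (det(I - K) = 5 ≠ 0), so for every y in C^3 the equation (I - K) x = y has a unique solution.

K has rank 1, so it is an outer product K = u v^T: every row of K is a multiple of one row vector. Reading off the entries, u = (-1, -1, -3) and v = (1, 0, 1) (row i of K equals u_i·v^T). A rank-one matrix u v^T satisfies K u = u (v·u) and kills the (2)-dimensional subspace v^⊥, so its characteristic polynomial is lambda^2 (lambda - v·u) with v·u = tr K = -4. Hence the eigenvalues of I - K are 1 (multiplicity 2) and 1 - (-4) = 5, so det(I - K) = 5. (Direct check: I - K =
[[2, 0, 1],
 [1, 1, 1],
 [3, 0, 4]]
has determinant 5.) The finite-dimensional Fredholm alternative says: either (I - K) is invertible, or ker(I - K) ≠ {0} and then range(I - K) = ker((I - K)^*)^⊥, with dim ker(I - K) = dim ker((I - K)^*). Since det(I - K) ≠ 0, 1 is not an eigenvalue of K and ker(I - K) = {0}, so we are in the first case: for every y there is a unique x = (I - K)^(-1) y. Explicitly, by the Sherman–Morrison formula, (I - u v^T)^(-1) = I + u v^T/(1 - v·u), i.e. (I - K)^(-1) = I + K/(5).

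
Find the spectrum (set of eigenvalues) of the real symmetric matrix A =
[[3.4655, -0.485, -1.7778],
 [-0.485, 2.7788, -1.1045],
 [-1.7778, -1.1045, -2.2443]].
sigma(A) ≈ {-3, 3, 4}

A is real symmetric, so its spectrum consists of real eigenvalues. Expanding the characteristic polynomial of the displayed matrix gives
  det(λ I - A) = p(λ) = λ^3 + (-4)λ^2 + (-9)λ + (36).
Solving p(λ) = 0 yields eigenvalues ≈ -3, 3, 4. (A is shown rounded to 4 decimals, so these recover the underlying integer eigenvalues to within that precision.)
Verification: the trace of A = 4 equals the sum of eigenvalues 4, and det(A) ≈ -35.9994 matches the eigenvalue product -36.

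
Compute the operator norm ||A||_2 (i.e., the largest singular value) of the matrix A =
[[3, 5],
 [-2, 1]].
||A||_2 = sqrt((39 + sqrt(845))/2) ≈ 5.8339 (= sqrt(largest eigenvalue of A^T A))

||A||_2 = sigma_max(A) = sqrt(lambda_max(A^T A)). Form the symmetric matrix M = A^T A =
[[13, 13],
 [13, 26]].
Its characteristic polynomial (trace, determinant of M give the coefficients) is
  p(λ) = det(λ I - M) = λ^2 - 39λ + 169.
For λ^2 - 39λ + 169 the discriminant is 845. It is nonnegative but not a perfect square, so the roots are real and irrational: λ = (39 ± sqrt(845))/2 ≈ 34.0344, 4.9656.
So the eigenvalues of A^T A are ≈ 4.9656, 34.0344 (all ≥ 0, as they must be for A^T A). The largest is λ_max = (39 + sqrt(845))/2 ≈ 34.0344, hence ||A||_2 = sqrt(λ_max) = sqrt((39 + sqrt(845))/2) ≈ 5.8339.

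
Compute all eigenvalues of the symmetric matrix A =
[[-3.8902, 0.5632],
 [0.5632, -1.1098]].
sigma(A) ≈ {-4, -1}

A is real symmetric, so its spectrum consists of real eigenvalues. Expanding the characteristic polynomial of the displayed matrix gives
  det(λ I - A) = p(λ) = λ^2 + (5)λ + (4).
Solving p(λ) = 0 yields eigenvalues ≈ -4, -1. (A is shown rounded to 4 decimals, so these recover the underlying integer eigenvalues to within that precision.)
Verification: the trace of A = -5 equals the sum of eigenvalues -5, and det(A) ≈ 4.0001 matches the eigenvalue product 4.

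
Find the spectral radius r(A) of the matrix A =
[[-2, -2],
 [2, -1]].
r(A) = sqrt(6) ≈ 2.4495

The eigenvalues of A are the roots of its characteristic polynomial. With M = A (coefficients from the trace and determinant):
  p(λ) = det(λ I - M) = λ^2 + 3λ + 6.
For λ^2 + 3λ + 6 the discriminant is -15. It is negative, so the roots are the complex-conjugate pair λ = -3/2 ± (sqrt(15)/2) i ≈ -1.5 ± 1.9365i. For a conjugate pair the product of the roots equals the constant term, so |λ|^2 = 6 and |λ| = sqrt(6) ≈ 2.4495.
Thus the eigenvalues (to 4 decimals) are -1.5 ± 1.9365i (modulus 2.4495). The spectral radius is the largest modulus: r(A) = sqrt(6) ≈ 2.4495. (Cross-check: r(A) ≤ ||A||_2 ≈ 3; equality holds whenever A is normal, though it can also hold for some non-normal A.)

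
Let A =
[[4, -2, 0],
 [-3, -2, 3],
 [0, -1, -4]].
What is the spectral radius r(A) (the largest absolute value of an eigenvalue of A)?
r(A) ≈ 4.8362

The eigenvalues of A are the roots of its characteristic polynomial. With M = A (coefficients from the trace, the sum of principal 2x2 minors, and det A):
  p(λ) = det(λ I - M) = λ^3 + 2λ^2 - 19λ - 68.
No integer candidate from the rational root theorem (±divisors of 68) is a root, so the roots are irrational. The cubic discriminant is Δ = -47280 < 0, so there is one real root and a complex-conjugate pair. p(4) = -48 and p(5) = 12 have opposite signs, so a root lies in (4, 5); Newton's method refines it to λ ≈ 4.8362. Dividing out (λ - (4.8362)) leaves approximately λ^2 + 6.8362λ + 14.0607. For λ^2 + 6.8362λ + 14.0607 the discriminant is -9.5099. It is negative, so the remaining roots are the complex-conjugate pair λ ≈ -3.4181 ± 1.5419i. Their product equals the constant term, so |λ|^2 ≈ 14.0607 and |λ| ≈ 3.7498.
Thus the eigenvalues (to 4 decimals) are 4.8362 (modulus 4.8362); -3.4181 ± 1.5419i (modulus 3.7498). The spectral radius is the largest modulus: r(A) ≈ 4.8362. (Cross-check: r(A) ≤ ||A||_2 ≈ 5.831; equality holds whenever A is normal, though it can also hold for some non-normal A.)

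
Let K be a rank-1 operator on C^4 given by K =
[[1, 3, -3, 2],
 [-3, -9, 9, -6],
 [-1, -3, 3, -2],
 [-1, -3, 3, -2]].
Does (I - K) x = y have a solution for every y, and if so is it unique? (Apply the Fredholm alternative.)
(I - K) is invertible (det(I - K) = 8 ≠ 0), so for every y in C^4 the equation (I - K) x = y has a unique solution.

K has rank 1, so it is an outer product K = u v^T: every row of K is a multiple of one row vector. Reading off the entries, u = (-1, 3, 1, 1) and v = (-1, -3, 3, -2) (row i of K equals u_i·v^T). A rank-one matrix u v^T satisfies K u = u (v·u) and kills the (3)-dimensional subspace v^⊥, so its characteristic polynomial is lambda^3 (lambda - v·u) with v·u = tr K = -7. Hence the eigenvalues of I - K are 1 (multiplicity 3) and 1 - (-7) = 8, so det(I - K) = 8. (Direct check: I - K =
[[0, -3, 3, -2],
 [3, 10, -9, 6],
 [1, 3, -2, 2],
 [1, 3, -3, 3]]
has determinant 8.) The finite-dimensional Fredholm alternative says: either (I - K) is invertible, or ker(I - K) ≠ {0} and then range(I - K) = ker((I - K)^*)^⊥, with dim ker(I - K) = dim ker((I - K)^*). Since det(I - K) ≠ 0, 1 is not an eigenvalue of K and ker(I - K) = {0}, so we are in the first case: for every y there is a unique x = (I - K)^(-1) y. Explicitly, by the Sherman–Morrison formula, (I - u v^T)^(-1) = I + u v^T/(1 - v·u), i.e. (I - K)^(-1) = I + K/(8).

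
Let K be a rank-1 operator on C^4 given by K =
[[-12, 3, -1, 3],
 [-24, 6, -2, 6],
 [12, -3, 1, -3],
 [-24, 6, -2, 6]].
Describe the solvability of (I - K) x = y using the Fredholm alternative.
(I - K) is singular (det(I - K) = 0, i.e. 1 ∈ sigma(K)). (I - K) x = y is solvable iff y ⊥ ker((I - K)^*) = span{(-12, 3, -1, 3)}, i.e. iff -12y_1 + 3y_2 - y_3 + 3y_4 = 0. When solvable, the solutions are x = y + c·(1, 2, -1, 2), c arbitrary (ker(I - K) = span{(1, 2, -1, 2)}, dimension 1).

K has rank 1, so it is an outer product K = u v^T: every row of K is a multiple of one row vector. Reading off the entries, u = (1, 2, -1, 2) and v = (-12, 3, -1, 3) (row i of K equals u_i·v^T). A rank-one matrix u v^T satisfies K u = u (v·u) and kills the (3)-dimensional subspace v^⊥, so its characteristic polynomial is lambda^3 (lambda - v·u) with v·u = tr K = 1. Hence the eigenvalues of I - K are 1 (multiplicity 3) and 1 - (1) = 0, so det(I - K) = 0. (Direct check: I - K =
[[13, -3, 1, -3],
 [24, -5, 2, -6],
 [-12, 3, 0, 3],
 [24, -6, 2, -5]]
has determinant 0.) So 1 is an eigenvalue of K and (I - K) is not invertible. The finite-dimensional Fredholm alternative says: either (I - K) is invertible, or ker(I - K) ≠ {0} and then range(I - K) = ker((I - K)^*)^⊥, with dim ker(I - K) = dim ker((I - K)^*). We are in the second case, so we need both kernels. Kernel of I - K: (I - K) u = u - u (v·u) = u - u = 0, so ker(I - K) = span{u} = span{(1, 2, -1, 2)} (it is exactly 1-dimensional because rank(I - K) = 3). Kernel of the adjoint: K is real, so (I - K)^* = I - K^T = I - v u^T, and (I - v u^T) v = v - v (u·v) = 0; hence ker((I - K)^*) = span{v} = span{(-12, 3, -1, 3)}. Therefore (I - K) x = y is solvable iff <y, v> = 0, i.e. iff -12y_1 + 3y_2 - y_3 + 3y_4 = 0. When this holds, K y = u (v·y) = 0, so (I - K) y = y and x = y is a particular solution; the full solution set is the line x = y + c·u = y + c·(1, 2, -1, 2), c ∈ C.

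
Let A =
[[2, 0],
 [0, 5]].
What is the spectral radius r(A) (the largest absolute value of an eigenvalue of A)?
r(A) = 5

The eigenvalues of A are the roots of its characteristic polynomial. With M = A (coefficients from the trace and determinant):
  p(λ) = det(λ I - M) = λ^2 - 7λ + 10.
For λ^2 - 7λ + 10 the discriminant is 9. It is a perfect square (3^2), so the roots are rational: λ = (7 ± 3)/2 = 5, 2.
Thus the eigenvalues (to 4 decimals) are 5 (modulus 5); 2 (modulus 2). The spectral radius is the largest modulus: r(A) = 5. (Cross-check: r(A) ≤ ||A||_2 ≈ 5; equality holds whenever A is normal, though it can also hold for some non-normal A.)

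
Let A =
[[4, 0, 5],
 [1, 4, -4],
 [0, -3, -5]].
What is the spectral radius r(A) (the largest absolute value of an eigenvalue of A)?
r(A) ≈ 6.3056

The eigenvalues of A are the roots of its characteristic polynomial. With M = A (coefficients from the trace, the sum of principal 2x2 minors, and det A):
  p(λ) = det(λ I - M) = λ^3 - 3λ^2 - 36λ + 143.
No integer candidate from the rational root theorem (±divisors of 143) is a root, so the roots are irrational. The cubic discriminant is Δ = -60399 < 0, so there is one real root and a complex-conjugate pair. p(-7) = -95 and p(-6) = 35 have opposite signs, so a root lies in (-7, -6); Newton's method refines it to λ ≈ -6.3056. Dividing out (λ - (-6.3056)) leaves approximately λ^2 - 9.3056λ + 22.6781. For λ^2 - 9.3056λ + 22.6781 the discriminant is -4.1173. It is negative, so the remaining roots are the complex-conjugate pair λ ≈ 4.6528 ± 1.0146i. Their product equals the constant term, so |λ|^2 ≈ 22.6781 and |λ| ≈ 4.7622.
Thus the eigenvalues (to 4 decimals) are -6.3056 (modulus 6.3056); 4.6528 ± 1.0146i (modulus 4.7622). The spectral radius is the largest modulus: r(A) ≈ 6.3056. (Cross-check: r(A) ≤ ||A||_2 ≈ 8.412; equality holds whenever A is normal, though it can also hold for some non-normal A.)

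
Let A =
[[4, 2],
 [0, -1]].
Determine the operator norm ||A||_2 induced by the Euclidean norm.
||A||_2 = sqrt((21 + sqrt(377))/2) ≈ 4.4954 (= sqrt(largest eigenvalue of A^T A))

||A||_2 = sigma_max(A) = sqrt(lambda_max(A^T A)). Form the symmetric matrix M = A^T A =
[[16, 8],
 [8, 5]].
Its characteristic polynomial (trace, determinant of M give the coefficients) is
  p(λ) = det(λ I - M) = λ^2 - 21λ + 16.
For λ^2 - 21λ + 16 the discriminant is 377. It is nonnegative but not a perfect square, so the roots are real and irrational: λ = (21 ± sqrt(377))/2 ≈ 20.2082, 0.7918.
So the eigenvalues of A^T A are ≈ 0.7918, 20.2082 (all ≥ 0, as they must be for A^T A). The largest is λ_max = (21 + sqrt(377))/2 ≈ 20.2082, hence ||A||_2 = sqrt(λ_max) = sqrt((21 + sqrt(377))/2) ≈ 4.4954.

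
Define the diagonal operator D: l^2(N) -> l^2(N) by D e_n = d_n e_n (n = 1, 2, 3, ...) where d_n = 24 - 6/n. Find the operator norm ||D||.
||D|| = 24

For a diagonal operator on l^2 with entries d_n, ||D|| = sup_n |d_n|. Here d_1 = 18, d_2 = 21, ..., and d_n = 24 - 6/n increases monotonically toward 24. All terms lie in [18, 24), so |d_n| = d_n and the supremum is the limit 24, which is not attained by any individual d_n. Hence ||D|| = 24.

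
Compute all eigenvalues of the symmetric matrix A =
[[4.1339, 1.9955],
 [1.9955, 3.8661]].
sigma(A) ≈ {2, 6}

A is real symmetric, so its spectrum consists of real eigenvalues. Expanding the characteristic polynomial of the displayed matrix gives
  det(λ I - A) = p(λ) = λ^2 + (-8)λ + (12).
Solving p(λ) = 0 yields eigenvalues ≈ 2, 6. (A is shown rounded to 4 decimals, so these recover the underlying integer eigenvalues to within that precision.)
Verification: the trace of A = 8 equals the sum of eigenvalues 8, and det(A) ≈ 12.0001 matches the eigenvalue product 12.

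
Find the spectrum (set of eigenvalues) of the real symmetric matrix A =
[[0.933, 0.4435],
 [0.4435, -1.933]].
sigma(A) ≈ {-2, 1}

A is real symmetric, so its spectrum consists of real eigenvalues. Expanding the characteristic polynomial of the displayed matrix gives
  det(λ I - A) = p(λ) = λ^2 + (1)λ + (-2).
Solving p(λ) = 0 yields eigenvalues ≈ -2, 1. (A is shown rounded to 4 decimals, so these recover the underlying integer eigenvalues to within that precision.)
Verification: the trace of A = -1 equals the sum of eigenvalues -1, and det(A) ≈ -2.0002 matches the eigenvalue product -2.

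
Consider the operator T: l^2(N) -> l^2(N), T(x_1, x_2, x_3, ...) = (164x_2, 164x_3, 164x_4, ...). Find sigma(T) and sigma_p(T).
sigma(T) = closed disk {z in C : |z| ≤ 164}; sigma_p(T) = open disk {z in C : |z| < 164}

Note T = 164·V where V is the unit left shift (V x)_k = x_{k+1}; so sigma(T) = 164·sigma(V) and ||T|| = 164||V||. ||T x||^2 = 26896sum_{k≥2} |x_k|^2 ≤ 26896||x||^2, with equality on {x : x_1 = 0}, so ||T|| = 164. For any lambda with |lambda| < 164, set r = lambda/164 (|r| < 1); the vector x = (1, r, r^2, ...) is in l^2 and satisfies T x = 164(r, r^2, ...) = lambda x, so lambda is an eigenvalue. On the boundary |lambda| = 164 the geometric series diverges, so no l^2 eigenvector exists, but these lambda lie in the approximate point spectrum. Hence sigma(T) is the closed disk of radius 164 and sigma_p(T) is the open disk.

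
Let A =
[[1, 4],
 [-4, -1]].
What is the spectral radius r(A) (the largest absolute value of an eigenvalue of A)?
r(A) = sqrt(15) ≈ 3.873

The eigenvalues of A are the roots of its characteristic polynomial. With M = A (coefficients from the trace and determinant):
  p(λ) = det(λ I - M) = λ^2 + 15.
For λ^2 + 15 the discriminant is -60. It is negative, so the roots are the complex-conjugate pair λ = 0 ± (sqrt(60)/2) i ≈ 0 ± 3.873i. For a conjugate pair the product of the roots equals the constant term, so |λ|^2 = 15 and |λ| = sqrt(15) ≈ 3.873.
Thus the eigenvalues (to 4 decimals) are 0 ± 3.873i (modulus 3.873). The spectral radius is the largest modulus: r(A) = sqrt(15) ≈ 3.873. (Cross-check: r(A) ≤ ||A||_2 ≈ 5; equality holds whenever A is normal, though it can also hold for some non-normal A.)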